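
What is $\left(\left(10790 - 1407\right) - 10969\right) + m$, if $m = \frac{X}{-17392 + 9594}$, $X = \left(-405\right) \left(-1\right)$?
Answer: $- \frac{12368033}{7798} \approx -1586.1$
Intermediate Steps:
$X = 405$
$m = - \frac{405}{7798}$ ($m = \frac{405}{-17392 + 9594} = \frac{405}{-7798} = 405 \left(- \frac{1}{7798}\right) = - \frac{405}{7798} \approx -0.051936$)
$\left(\left(10790 - 1407\right) - 10969\right) + m = \left(\left(10790 - 1407\right) - 10969\right) - \frac{405}{7798} = \left(9383 - 10969\right) - \frac{405}{7798} = -1586 - \frac{405}{7798} = - \frac{12368033}{7798}$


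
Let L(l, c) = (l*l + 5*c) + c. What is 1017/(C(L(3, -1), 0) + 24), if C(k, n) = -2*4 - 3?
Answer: 1017/13 ≈ 78.231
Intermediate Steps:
L(l, c) = l**2 + 6*c (L(l, c) = (l**2 + 5*c) + c = l**2 + 6*c)
C(k, n) = -11 (C(k, n) = -8 - 3 = -11)
1017/(C(L(3, -1), 0) + 24) = 1017/(-11 + 24) = 1017/13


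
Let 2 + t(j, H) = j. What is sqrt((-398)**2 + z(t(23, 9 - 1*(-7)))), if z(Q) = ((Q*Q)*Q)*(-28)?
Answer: 2*I*sqrt(25226) ≈ 317.65*I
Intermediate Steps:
t(j, H) = -2 + j
z(Q) = -28*Q**3 (z(Q) = (Q**2*Q)*(-28) = Q**3*(-28) = -28*Q**3)
sqrt((-398)**2 + z(t(23, 9 - 1*(-7)))) = sqrt((-398)**2 - 28*(-2 + 23)**3) = sqrt(158404 - 28*21**3) = sqrt(158404 - 28*9261) = sqrt(158404 - 259308) = sqrt(-100904) = 2*I*sqrt(25226)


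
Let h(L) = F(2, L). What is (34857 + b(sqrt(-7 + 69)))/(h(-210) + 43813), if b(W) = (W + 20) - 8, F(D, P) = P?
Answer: 34869/43603 + sqrt(62)/43603 ≈ 0.79987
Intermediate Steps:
h(L) = L
b(W) = 12 + W (b(W) = (20 + W) - 8 = 12 + W)
(34857 + b(sqrt(-7 + 69)))/(h(-210) + 43813) = (34857 + (12 + sqrt(-7 + 69)))/(-210 + 43813) = (34857 + (12 + sqrt(62)))/43603 = (34869 + sqrt(62))*(1/43603) = 34869/43603 + sqrt(62)/43603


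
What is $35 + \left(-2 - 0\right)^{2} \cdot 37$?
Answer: $183$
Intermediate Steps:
$35 + \left(-2 - 0\right)^{2} \cdot 37 = 35 + \left(-2 + \left(-2 + 2\right)\right)^{2} \cdot 37 = 35 + \left(-2 + 0\right)^{2} \cdot 37 = 35 + \left(-2\right)^{2} \cdot 37 = 35 + 4 \cdot 37 = 35 + 148 = 183$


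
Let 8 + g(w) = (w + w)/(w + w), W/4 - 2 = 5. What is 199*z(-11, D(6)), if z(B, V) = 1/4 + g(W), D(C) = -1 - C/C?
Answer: -5373/4 ≈ -1343.3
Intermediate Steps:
W = 28 (W = 8 + 4*5 = 8 + 20 = 28)
D(C) = -2 (D(C) = -1 - 1*1 = -1 - 1 = -2)
g(w) = -7 (g(w) = -8 + (w + w)/(w + w) = -8 + (2*w)/((2*w)) = -8 + (2*w)*(1/(2*w)) = -8 + 1 = -7)
z(B, V) = -27/4 (z(B, V) = 1/4 - 7 = -27/4)
199*z(-11, D(6)) = 199*(-27/4) = -5373/4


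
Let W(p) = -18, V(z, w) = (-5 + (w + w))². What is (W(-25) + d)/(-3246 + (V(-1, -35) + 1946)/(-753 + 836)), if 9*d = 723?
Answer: -15521/785541 ≈ -0.019758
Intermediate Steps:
V(z, w) = (-5 + 2*w)²
d = 241/3 (d = (⅑)*723 = 241/3 ≈ 80.333)
(W(-25) + d)/(-3246 + (V(-1, -35) + 1946)/(-753 + 836)) = (-18 + 241/3)/(-3246 + ((-5 + 2*(-35))² + 1946)/(-753 + 836)) = 187/(3*(-3246 + ((-5 - 70)² + 1946)/83)) = 187/(3*(-3246 + ((-75)² + 1946)*(1/83))) = 187/(3*(-3246 + (5625 + 1946)*(1/83))) = 187/(3*(-3246 + 7571*(1/83))) = 187/(3*(-3246 + 7571/83)) = 187/(3*(-261847/83)) = (187/3)*(-83/261847) = -15521/785541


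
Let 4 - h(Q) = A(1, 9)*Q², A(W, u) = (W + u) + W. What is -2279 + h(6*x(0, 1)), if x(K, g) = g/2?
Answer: -2374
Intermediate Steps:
x(K, g) = g/2 (x(K, g) = g*(½) = g/2)
A(W, u) = u + 2*W
h(Q) = 4 - 11*Q² (h(Q) = 4 - (9 + 2*1)*Q² = 4 - (9 + 2)*Q² = 4 - 11*Q²)
-2279 + h(6*x(0, 1)) = -2279 + (4 - 11*(6*((½)*1))²) = -2279 + (4 - 11*(6*(½))²) = -2279 + (4 - 11*3²) = -2279 + (4 - 11*9) = -2279 + (4 - 99) = -2279 - 95 = -2374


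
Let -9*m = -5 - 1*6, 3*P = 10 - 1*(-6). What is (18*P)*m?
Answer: 352/3 ≈ 117.33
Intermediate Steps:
P = 16/3 (P = (10 - 1*(-6))/3 = (10 + 6)/3 = (⅓)*16 = 16/3 ≈ 5.3333)
m = 11/9 (m = -(-5 - 1*6)/9 = -(-5 - 6)/9 = -⅑*(-11) = 11/9 ≈ 1.2222)
(18*P)*m = (18*(16/3))*(11/9) = 96*(11/9) = 352/3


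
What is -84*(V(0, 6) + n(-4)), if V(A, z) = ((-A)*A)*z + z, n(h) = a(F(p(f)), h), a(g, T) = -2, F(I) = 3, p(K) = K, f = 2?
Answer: -336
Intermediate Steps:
n(h) = -2
V(A, z) = z - z*A**2 (V(A, z) = (-A**2)*z + z = -z*A**2 + z = z - z*A**2)
-84*(V(0, 6) + n(-4)) = -84*(6*(1 - 1*0**2) - 2) = -84*(6*(1 - 1*0) - 2) = -84*(6*(1 + 0) - 2) = -84*(6*1 - 2) = -84*(6 - 2) = -84*4 = -336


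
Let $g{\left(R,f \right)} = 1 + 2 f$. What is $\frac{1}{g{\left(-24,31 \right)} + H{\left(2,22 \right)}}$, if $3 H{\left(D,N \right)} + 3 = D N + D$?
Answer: $\frac{3}{232} \approx 0.012931$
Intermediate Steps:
$H{\left(D,N \right)} = -1 + \frac{D}{3} + \frac{D N}{3}$ ($H{\left(D,N \right)} = -1 + \frac{D N + D}{3} = -1 + \frac{D + D N}{3} = -1 + \left(\frac{D}{3} + \frac{D N}{3}\right) = -1 + \frac{D}{3} + \frac{D N}{3}$)
$\frac{1}{g{\left(-24,31 \right)} + H{\left(2,22 \right)}} = \frac{1}{\left(1 + 2 \cdot 31\right) + \left(-1 + \frac{1}{3} \cdot 2 + \frac{1}{3} \cdot 2 \cdot 22\right)} = \frac{1}{\left(1 + 62\right) + \left(-1 + \frac{2}{3} + \frac{44}{3}\right)} = \frac{1}{63 + \frac{43}{3}} = \frac{1}{\frac{232}{3}} = \frac{3}{232}$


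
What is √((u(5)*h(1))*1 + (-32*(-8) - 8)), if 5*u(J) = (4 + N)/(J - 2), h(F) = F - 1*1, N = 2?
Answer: 2*√62 ≈ 15.748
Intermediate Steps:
h(F) = -1 + F (h(F) = F - 1 = -1 + F)
u(J) = 6/(5*(-2 + J)) (u(J) = ((4 + 2)/(J - 2))/5 = (6/(-2 + J))/5 = 6/(5*(-2 + J)))
√((u(5)*h(1))*1 + (-32*(-8) - 8)) = √(((6/(5*(-2 + 5)))*(-1 + 1))*1 + (-32*(-8) - 8)) = √((((6/5)/3)*0)*1 + (256 - 8)) = √((((6/5)*(⅓))*0)*1 + 248) = √(((⅖)*0)*1 + 248) = √(0*1 + 248) = √(0 + 248) = √248 = 2*√62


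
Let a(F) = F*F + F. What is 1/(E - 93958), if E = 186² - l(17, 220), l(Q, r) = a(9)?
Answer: -1/59452 ≈ -1.6820e-5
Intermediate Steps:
a(F) = F + F² (a(F) = F² + F = F + F²)
l(Q, r) = 90 (l(Q, r) = 9*(1 + 9) = 9*10 = 90)
E = 34506 (E = 186² - 1*90 = 34596 - 90 = 34506)
1/(E - 93958) = 1/(34506 - 93958) = 1/(-59452) = -1/59452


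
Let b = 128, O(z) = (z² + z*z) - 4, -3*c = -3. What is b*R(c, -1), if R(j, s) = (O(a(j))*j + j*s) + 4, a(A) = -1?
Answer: 128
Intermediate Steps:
c = 1 (c = -⅓*(-3) = 1)
O(z) = -4 + 2*z² (O(z) = (z² + z²) - 4 = 2*z² - 4 = -4 + 2*z²)
R(j, s) = 4 - 2*j + j*s (R(j, s) = ((-4 + 2*(-1)²)*j + j*s) + 4 = ((-4 + 2*1)*j + j*s) + 4 = ((-4 + 2)*j + j*s) + 4 = (-2*j + j*s) + 4 = 4 - 2*j + j*s)
b*R(c, -1) = 128*(4 - 2*1 + 1*(-1)) = 128*(4 - 2 - 1) = 128*1 = 128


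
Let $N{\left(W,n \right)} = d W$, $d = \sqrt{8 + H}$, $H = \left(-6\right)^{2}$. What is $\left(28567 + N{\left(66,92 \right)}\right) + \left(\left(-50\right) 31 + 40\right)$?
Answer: $27057 + 132 \sqrt{11} \approx 27495.0$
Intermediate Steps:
$H = 36$
$d = 2 \sqrt{11}$ ($d = \sqrt{8 + 36} = \sqrt{44} = 2 \sqrt{11} \approx 6.6332$)
$N{\left(W,n \right)} = 2 W \sqrt{11}$ ($N{\left(W,n \right)} = 2 \sqrt{11} W = 2 W \sqrt{11}$)
$\left(28567 + N{\left(66,92 \right)}\right) + \left(\left(-50\right) 31 + 40\right) = \left(28567 + 2 \cdot 66 \sqrt{11}\right) + \left(\left(-50\right) 31 + 40\right) = \left(28567 + 132 \sqrt{11}\right) + \left(-1550 + 40\right) = \left(28567 + 132 \sqrt{11}\right) - 1510 = 27057 + 132 \sqrt{11}$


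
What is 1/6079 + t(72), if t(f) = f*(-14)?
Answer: -6127631/6079 ≈ -1008.0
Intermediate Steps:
t(f) = -14*f
1/6079 + t(72) = 1/6079 - 14*72 = 1/6079 - 1008 = -6127631/6079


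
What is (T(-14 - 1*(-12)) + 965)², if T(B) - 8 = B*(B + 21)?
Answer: 874225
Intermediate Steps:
T(B) = 8 + B*(21 + B) (T(B) = 8 + B*(B + 21) = 8 + B*(21 + B))
(T(-14 - 1*(-12)) + 965)² = ((8 + (-14 - 1*(-12))² + 21*(-14 - 1*(-12))) + 965)² = ((8 + (-14 + 12)² + 21*(-14 + 12)) + 965)² = ((8 + (-2)² + 21*(-2)) + 965)² = ((8 + 4 - 42) + 965)² = (-30 + 965)² = 935² = 874225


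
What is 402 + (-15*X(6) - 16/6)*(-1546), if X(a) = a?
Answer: 430994/3 ≈ 1.4366e+5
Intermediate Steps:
402 + (-15*X(6) - 16/6)*(-1546) = 402 + (-15*6 - 16/6)*(-1546) = 402 + (-90 - 16*⅙)*(-1546) = 402 + (-90 - 8/3)*(-1546) = 402 - 278/3*(-1546) = 402 + 429788/3 = 430994/3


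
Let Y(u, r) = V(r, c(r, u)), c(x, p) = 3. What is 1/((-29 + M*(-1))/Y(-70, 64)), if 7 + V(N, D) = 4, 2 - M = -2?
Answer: 1/11 ≈ 0.090909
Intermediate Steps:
M = 4 (M = 2 - 1*(-2) = 2 + 2 = 4)
V(N, D) = -3 (V(N, D) = -7 + 4 = -3)
Y(u, r) = -3
1/((-29 + M*(-1))/Y(-70, 64)) = 1/((-29 + 4*(-1))/(-3)) = 1/((-29 - 4)*(-⅓)) = 1/(-33*(-⅓)) = 1/11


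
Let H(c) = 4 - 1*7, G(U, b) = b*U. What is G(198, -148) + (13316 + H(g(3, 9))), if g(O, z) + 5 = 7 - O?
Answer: -15991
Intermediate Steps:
g(O, z) = 2 - O (g(O, z) = -5 + (7 - O) = 2 - O)
G(U, b) = U*b
H(c) = -3 (H(c) = 4 - 7 = -3)
G(198, -148) + (13316 + H(g(3, 9))) = 198*(-148) + (13316 - 3) = -29304 + 13313 = -15991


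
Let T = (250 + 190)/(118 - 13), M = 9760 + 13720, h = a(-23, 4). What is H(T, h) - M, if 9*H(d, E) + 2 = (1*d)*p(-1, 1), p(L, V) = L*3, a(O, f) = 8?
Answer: -493114/21 ≈ -23482.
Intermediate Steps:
h = 8
p(L, V) = 3*L
M = 23480
T = 88/21 (T = 440/105 = 440*(1/105) = 88/21 ≈ 4.1905)
H(d, E) = -2/9 - d/3 (H(d, E) = -2/9 + ((1*d)*(3*(-1)))/9 = -2/9 + (d*(-3))/9 = -2/9 + (-3*d)/9 = -2/9 - d/3)
H(T, h) - M = (-2/9 - 1/3*88/21) - 1*23480 = (-2/9 - 88/63) - 23480 = -34/21 - 23480 = -493114/21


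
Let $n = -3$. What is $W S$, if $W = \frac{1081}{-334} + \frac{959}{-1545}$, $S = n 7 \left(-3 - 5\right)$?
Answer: $- \frac{55732628}{86005} \approx -648.02$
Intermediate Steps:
$S = 168$ ($S = \left(-3\right) 7 \left(-3 - 5\right) = - 21 \left(-3 - 5\right) = \left(-21\right) \left(-8\right) = 168$)
$W = - \frac{1990451}{516030}$ ($W = 1081 \left(- \frac{1}{334}\right) + 959 \left(- \frac{1}{1545}\right) = - \frac{1081}{334} - \frac{959}{1545} = - \frac{1990451}{516030} \approx -3.8572$)
$W S = \left(- \frac{1990451}{516030}\right) 168 = - \frac{55732628}{86005}$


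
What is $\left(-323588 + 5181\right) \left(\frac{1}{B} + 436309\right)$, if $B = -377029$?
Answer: $- \frac{52378316381685720}{377029} \approx -1.3892 \cdot 10^{11}$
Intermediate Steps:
$\left(-323588 + 5181\right) \left(\frac{1}{B} + 436309\right) = \left(-323588 + 5181\right) \left(\frac{1}{-377029} + 436309\right) = - 318407 \left(- \frac{1}{377029} + 436309\right) = \left(-318407\right) \frac{164501145960}{377029} = - \frac{52378316381685720}{377029}$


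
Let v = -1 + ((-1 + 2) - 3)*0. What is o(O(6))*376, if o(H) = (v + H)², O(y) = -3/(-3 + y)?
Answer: 1504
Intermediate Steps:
v = -1 (v = -1 + (1 - 3)*0 = -1 - 2*0 = -1 + 0 = -1)
o(H) = (-1 + H)²
o(O(6))*376 = (-1 - 3/(-3 + 6))²*376 = (-1 - 3/3)²*376 = (-1 - 3*⅓)²*376 = (-1 - 1)²*376 = (-2)²*376 = 4*376 = 1504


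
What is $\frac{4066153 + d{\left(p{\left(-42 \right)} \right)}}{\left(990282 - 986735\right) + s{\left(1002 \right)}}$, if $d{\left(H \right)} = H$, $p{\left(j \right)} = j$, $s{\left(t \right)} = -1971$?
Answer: $\frac{4066111}{1576} \approx 2580.0$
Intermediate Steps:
$\frac{4066153 + d{\left(p{\left(-42 \right)} \right)}}{\left(990282 - 986735\right) + s{\left(1002 \right)}} = \frac{4066153 - 42}{\left(990282 - 986735\right) - 1971} = \frac{4066111}{3547 - 1971} = \frac{4066111}{1576}$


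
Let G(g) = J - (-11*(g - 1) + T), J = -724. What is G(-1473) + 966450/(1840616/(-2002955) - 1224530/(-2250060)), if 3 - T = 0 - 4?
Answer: -438418384996556045/168881795081 ≈ -2.5960e+6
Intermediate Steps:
T = 7 (T = 3 - (0 - 4) = 3 - 1*(-4) = 3 + 4 = 7)
G(g) = -742 + 11*g (G(g) = -724 - (-11*(g - 1) + 7) = -724 - (-11*(-1 + g) + 7) = -724 - ((11 - 11*g) + 7) = -724 - (18 - 11*g) = -724 + (-18 + 11*g) = -742 + 11*g)
G(-1473) + 966450/(1840616/(-2002955) - 1224530/(-2250060)) = (-742 + 11*(-1473)) + 966450/(1840616/(-2002955) - 1224530/(-2250060)) = (-742 - 16203) + 966450/(1840616*(-1/2002955) - 1224530*(-1/2250060)) = -16945 + 966450/(-1840616/2002955 + 122453/225006) = -16945 + 966450/(-168881795081/450676892730) = -16945 + 966450*(-450676892730/168881795081) = -16945 - 435556682978908500/168881795081 = -438418384996556045/168881795081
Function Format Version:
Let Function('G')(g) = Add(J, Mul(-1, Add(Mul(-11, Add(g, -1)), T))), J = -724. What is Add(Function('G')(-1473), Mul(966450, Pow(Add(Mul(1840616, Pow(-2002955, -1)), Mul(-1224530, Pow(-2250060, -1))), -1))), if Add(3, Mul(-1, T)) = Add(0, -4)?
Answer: Rational(-438418384996556045, 168881795081) ≈ -2.5960e+6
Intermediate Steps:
T = 7 (T = Add(3, Mul(-1, Add(0, -4))) = Add(3, Mul(-1, -4)) = Add(3, 4) = 7)
Function('G')(g) = Add(-742, Mul(11, g)) (Function('G')(g) = Add(-724, Mul(-1, Add(Mul(-11, Add(g, -1)), 7))) = Add(-724, Mul(-1, Add(Mul(-11, Add(-1, g)), 7))) = Add(-724, Mul(-1, Add(Add(11, Mul(-11, g)), 7))) = Add(-724, Mul(-1, Add(18, Mul(-11, g)))) = Add(-724, Add(-18, Mul(11, g))) = Add(-742, Mul(11, g)))
Add(Function('G')(-1473), Mul(966450, Pow(Add(Mul(1840616, Pow(-2002955, -1)), Mul(-1224530, Pow(-2250060, -1))), -1))) = Add(Add(-742, Mul(11, -1473)), Mul(966450, Pow(Add(Mul(1840616, Pow(-2002955, -1)), Mul(-1224530, Pow(-2250060, -1))), -1))) = Add(Add(-742, -16203), Mul(966450, Pow(Add(Mul(1840616, Rational(-1, 2002955)), Mul(-1224530, Rational(-1, 2250060))), -1))) = Add(-16945, Mul(966450, Pow(Add(Rational(-1840616, 2002955), Rational(122453, 225006)), -1))) = Add(-16945, Mul(966450, Pow(Rational(-168881795081, 450676892730), -1))) = Add(-16945, Mul(966450, Rational(-450676892730, 168881795081))) = Add(-16945, Rational(-435556682978908500, 168881795081)) = Rational(-438418384996556045, 168881795081)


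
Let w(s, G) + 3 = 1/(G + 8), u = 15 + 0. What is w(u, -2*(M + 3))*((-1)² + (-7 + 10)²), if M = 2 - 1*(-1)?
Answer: -65/2 ≈ -32.500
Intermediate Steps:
M = 3 (M = 2 + 1 = 3)
u = 15
w(s, G) = -3 + 1/(8 + G) (w(s, G) = -3 + 1/(G + 8) = -3 + 1/(8 + G))
w(u, -2*(M + 3))*((-1)² + (-7 + 10)²) = ((-23 - (-6)*(3 + 3))/(8 - 2*(3 + 3)))*((-1)² + (-7 + 10)²) = ((-23 - (-6)*6)/(8 - 2*6))*(1 + 3²) = ((-23 - 3*(-12))/(8 - 12))*(1 + 9) = ((-23 + 36)/(-4))*10 = -¼*13*10 = -13/4*10 = -65/2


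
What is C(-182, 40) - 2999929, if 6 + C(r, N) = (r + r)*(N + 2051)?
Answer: -3761059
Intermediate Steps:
C(r, N) = -6 + 2*r*(2051 + N) (C(r, N) = -6 + (r + r)*(N + 2051) = -6 + (2*r)*(2051 + N) = -6 + 2*r*(2051 + N))
C(-182, 40) - 2999929 = (-6 + 4102*(-182) + 2*40*(-182)) - 2999929 = (-6 - 746564 - 14560) - 2999929 = -761130 - 2999929 = -3761059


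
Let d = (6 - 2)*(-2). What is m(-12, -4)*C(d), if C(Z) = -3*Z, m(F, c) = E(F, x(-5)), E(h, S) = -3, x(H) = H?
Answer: -72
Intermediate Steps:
m(F, c) = -3
d = -8 (d = 4*(-2) = -8)
m(-12, -4)*C(d) = -(-9)*(-8) = -3*24 = -72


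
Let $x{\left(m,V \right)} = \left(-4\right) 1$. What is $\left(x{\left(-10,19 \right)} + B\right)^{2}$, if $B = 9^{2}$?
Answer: $5929$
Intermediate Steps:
$x{\left(m,V \right)} = -4$
$B = 81$
$\left(x{\left(-10,19 \right)} + B\right)^{2} = \left(-4 + 81\right)^{2} = 77^{2} = 5929$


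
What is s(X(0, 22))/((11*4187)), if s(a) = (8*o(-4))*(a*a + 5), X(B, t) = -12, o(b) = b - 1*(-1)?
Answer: -3576/46057 ≈ -0.077643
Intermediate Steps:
o(b) = 1 + b (o(b) = b + 1 = 1 + b)
s(a) = -120 - 24*a**2 (s(a) = (8*(1 - 4))*(a*a + 5) = (8*(-3))*(a**2 + 5) = -24*(5 + a**2) = -120 - 24*a**2)
s(X(0, 22))/((11*4187)) = (-120 - 24*(-12)**2)/((11*4187)) = (-120 - 24*144)/46057 = (-120 - 3456)*(1/46057) = -3576*1/46057 = -3576/46057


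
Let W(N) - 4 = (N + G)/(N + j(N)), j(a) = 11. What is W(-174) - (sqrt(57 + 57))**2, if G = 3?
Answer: -17759/163 ≈ -108.95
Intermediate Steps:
W(N) = 4 + (3 + N)/(11 + N) (W(N) = 4 + (N + 3)/(N + 11) = 4 + (3 + N)/(11 + N))
W(-174) - (sqrt(57 + 57))**2 = (47 + 5*(-174))/(11 - 174) - (sqrt(57 + 57))**2 = (47 - 870)/(-163) - (sqrt(114))**2 = -1/163*(-823) - 1*114 = 823/163 - 114 = -17759/163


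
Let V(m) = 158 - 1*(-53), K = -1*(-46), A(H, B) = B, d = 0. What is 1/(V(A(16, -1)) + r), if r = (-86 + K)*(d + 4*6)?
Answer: -1/749 ≈ -0.0013351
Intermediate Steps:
K = 46
r = -960 (r = (-86 + 46)*(0 + 4*6) = -40*(0 + 24) = -40*24 = -960)
V(m) = 211 (V(m) = 158 + 53 = 211)
1/(V(A(16, -1)) + r) = 1/(211 - 960) = 1/(-749) = -1/749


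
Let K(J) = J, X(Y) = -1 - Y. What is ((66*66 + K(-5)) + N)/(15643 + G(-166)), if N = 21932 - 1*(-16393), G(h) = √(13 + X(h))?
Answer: 667580668/244703271 - 42676*√178/244703271 ≈ 2.7258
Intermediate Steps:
G(h) = √(12 - h) (G(h) = √(13 + (-1 - h)) = √(12 - h))
N = 38325 (N = 21932 + 16393 = 38325)
((66*66 + K(-5)) + N)/(15643 + G(-166)) = ((66*66 - 5) + 38325)/(15643 + √(12 - 1*(-166))) = ((4356 - 5) + 38325)/(15643 + √(12 + 166)) = (4351 + 38325)/(15643 + √178) = 42676/(15643 + √178)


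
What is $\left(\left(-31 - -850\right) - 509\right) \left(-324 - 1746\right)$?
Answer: $-641700$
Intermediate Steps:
$\left(\left(-31 - -850\right) - 509\right) \left(-324 - 1746\right) = \left(\left(-31 + 850\right) - 509\right) \left(-2070\right) = \left(819 - 509\right) \left(-2070\right) = 310 \left(-2070\right) = -641700$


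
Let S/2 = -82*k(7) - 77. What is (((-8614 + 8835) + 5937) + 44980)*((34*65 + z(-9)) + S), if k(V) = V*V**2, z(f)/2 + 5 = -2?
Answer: -2772190980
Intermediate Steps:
z(f) = -14 (z(f) = -10 + 2*(-2) = -10 - 4 = -14)
k(V) = V**3
S = -56406 (S = 2*(-82*7**3 - 77) = 2*(-82*343 - 77) = 2*(-28126 - 77) = 2*(-28203) = -56406)
(((-8614 + 8835) + 5937) + 44980)*((34*65 + z(-9)) + S) = (((-8614 + 8835) + 5937) + 44980)*((34*65 - 14) - 56406) = ((221 + 5937) + 44980)*((2210 - 14) - 56406) = (6158 + 44980)*(2196 - 56406) = 51138*(-54210) = -2772190980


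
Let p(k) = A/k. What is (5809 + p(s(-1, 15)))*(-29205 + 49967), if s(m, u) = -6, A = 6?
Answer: 120585696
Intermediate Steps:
p(k) = 6/k
(5809 + p(s(-1, 15)))*(-29205 + 49967) = (5809 + 6/(-6))*(-29205 + 49967) = (5809 + 6*(-⅙))*20762 = (5809 - 1)*20762 = 5808*20762 = 120585696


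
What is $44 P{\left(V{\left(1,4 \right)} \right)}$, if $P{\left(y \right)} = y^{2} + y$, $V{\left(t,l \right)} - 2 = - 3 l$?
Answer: $3960$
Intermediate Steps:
$V{\left(t,l \right)} = 2 - 3 l$
$P{\left(y \right)} = y + y^{2}$
$44 P{\left(V{\left(1,4 \right)} \right)} = 44 \left(2 - 12\right) \left(1 + \left(2 - 12\right)\right) = 44 \left(- 10 \left(1 - 10\right)\right) = 44 \left(\left(-10\right) \left(-9\right)\right) = 44 \cdot 90 = 3960$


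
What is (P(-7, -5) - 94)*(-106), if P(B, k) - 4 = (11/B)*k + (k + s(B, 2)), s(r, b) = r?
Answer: 69854/7 ≈ 9979.1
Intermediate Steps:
P(B, k) = 4 + B + k + 11*k/B (P(B, k) = 4 + ((11/B)*k + (k + B)) = 4 + (11*k/B + (B + k)) = 4 + (B + k + 11*k/B) = 4 + B + k + 11*k/B)
(P(-7, -5) - 94)*(-106) = ((4 - 7 - 5 + 11*(-5)/(-7)) - 94)*(-106) = ((4 - 7 - 5 + 11*(-5)*(-⅐)) - 94)*(-106) = ((4 - 7 - 5 + 55/7) - 94)*(-106) = (-⅐ - 94)*(-106) = -659/7*(-106) = 69854/7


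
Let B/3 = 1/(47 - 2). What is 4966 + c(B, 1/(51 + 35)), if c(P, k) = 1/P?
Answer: 4981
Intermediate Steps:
B = 1/15 (B = 3/(47 - 2) = 3/45 = 3*(1/45) = 1/15 ≈ 0.066667)
4966 + c(B, 1/(51 + 35)) = 4966 + 1/(1/15) = 4966 + 15 = 4981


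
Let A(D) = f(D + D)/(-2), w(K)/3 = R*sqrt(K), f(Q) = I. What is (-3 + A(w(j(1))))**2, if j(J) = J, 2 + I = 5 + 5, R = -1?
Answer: 49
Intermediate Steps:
I = 8 (I = -2 + (5 + 5) = -2 + 10 = 8)
f(Q) = 8
w(K) = -3*sqrt(K) (w(K) = 3*(-sqrt(K)) = -3*sqrt(K))
A(D) = -4 (A(D) = 8/(-2) = 8*(-1/2) = -4)
(-3 + A(w(j(1))))**2 = (-3 - 4)**2 = (-7)**2 = 49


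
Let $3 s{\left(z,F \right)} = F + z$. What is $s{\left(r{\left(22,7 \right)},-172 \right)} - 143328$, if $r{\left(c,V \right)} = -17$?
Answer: $-143391$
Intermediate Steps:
$s{\left(z,F \right)} = \frac{F}{3} + \frac{z}{3}$ ($s{\left(z,F \right)} = \frac{F + z}{3} = \frac{F}{3} + \frac{z}{3}$)
$s{\left(r{\left(22,7 \right)},-172 \right)} - 143328 = \left(\frac{1}{3} \left(-172\right) + \frac{1}{3} \left(-17\right)\right) - 143328 = \left(- \frac{172}{3} - \frac{17}{3}\right) - 143328 = -63 - 143328 = -143391$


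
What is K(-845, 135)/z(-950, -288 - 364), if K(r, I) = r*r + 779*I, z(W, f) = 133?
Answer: 819190/133 ≈ 6159.3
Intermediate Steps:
K(r, I) = r**2 + 779*I
K(-845, 135)/z(-950, -288 - 364) = ((-845)**2 + 779*135)/133 = (714025 + 105165)*(1/133) = 819190*(1/133) = 819190/133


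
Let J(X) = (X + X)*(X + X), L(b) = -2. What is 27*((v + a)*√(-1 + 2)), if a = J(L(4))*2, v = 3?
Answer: 945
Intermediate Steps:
J(X) = 4*X² (J(X) = (2*X)*(2*X) = 4*X²)
a = 32 (a = (4*(-2)²)*2 = (4*4)*2 = 16*2 = 32)
27*((v + a)*√(-1 + 2)) = 27*((3 + 32)*√(-1 + 2)) = 27*(35*√1) = 27*(35*1) = 27*35 = 945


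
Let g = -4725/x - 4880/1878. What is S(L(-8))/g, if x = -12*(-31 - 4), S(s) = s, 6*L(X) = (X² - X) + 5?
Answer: -48202/52015 ≈ -0.92669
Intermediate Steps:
L(X) = ⅚ - X/6 + X²/6 (L(X) = ((X² - X) + 5)/6 = (5 + X² - X)/6 = ⅚ - X/6 + X²/6)
x = 420 (x = -12*(-35) = 420)
g = -52015/3756 (g = -4725/420 - 4880/1878 = -4725*1/420 - 4880*1/1878 = -45/4 - 2440/939 = -52015/3756 ≈ -13.849)
S(L(-8))/g = (⅚ - ⅙*(-8) + (⅙)*(-8)²)/(-52015/3756) = (⅚ + 4/3 + (⅙)*64)*(-3756/52015) = (⅚ + 4/3 + 32/3)*(-3756/52015) = (77/6)*(-3756/52015) = -48202/52015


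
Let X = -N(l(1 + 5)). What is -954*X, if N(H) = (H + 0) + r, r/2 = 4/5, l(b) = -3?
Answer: -6678/5 ≈ -1335.6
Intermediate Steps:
r = 8/5 (r = 2*(4/5) = 2*(4*(⅕)) = 2*(⅘) = 8/5 ≈ 1.6000)
N(H) = 8/5 + H (N(H) = (H + 0) + 8/5 = H + 8/5 = 8/5 + H)
X = 7/5 (X = -(8/5 - 3) = -1*(-7/5) = 7/5 ≈ 1.4000)
-954*X = -954*7/5 = -6678/5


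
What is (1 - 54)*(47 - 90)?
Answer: 2279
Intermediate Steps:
(1 - 54)*(47 - 90) = -53*(-43) = 2279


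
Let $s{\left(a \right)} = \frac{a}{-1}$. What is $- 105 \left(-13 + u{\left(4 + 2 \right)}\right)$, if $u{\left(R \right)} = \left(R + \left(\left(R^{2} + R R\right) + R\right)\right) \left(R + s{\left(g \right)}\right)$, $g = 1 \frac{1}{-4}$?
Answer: $-53760$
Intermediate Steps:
$g = - \frac{1}{4}$ ($g = 1 \left(- \frac{1}{4}\right) = - \frac{1}{4} \approx -0.25$)
$s{\left(a \right)} = - a$ ($s{\left(a \right)} = a \left(-1\right) = - a$)
$u{\left(R \right)} = \left(\frac{1}{4} + R\right) \left(2 R + 2 R^{2}\right)$ ($u{\left(R \right)} = \left(R + \left(\left(R^{2} + R R\right) + R\right)\right) \left(R - - \frac{1}{4}\right) = \left(R + \left(\left(R^{2} + R^{2}\right) + R\right)\right) \left(R + \frac{1}{4}\right) = \left(R + \left(2 R^{2} + R\right)\right) \left(\frac{1}{4} + R\right) = \left(R + \left(R + 2 R^{2}\right)\right) \left(\frac{1}{4} + R\right) = \left(2 R + 2 R^{2}\right) \left(\frac{1}{4} + R\right) = \left(\frac{1}{4} + R\right) \left(2 R + 2 R^{2}\right)$)
$- 105 \left(-13 + u{\left(4 + 2 \right)}\right) = - 105 \left(-13 + \frac{\left(4 + 2\right) \left(1 + 4 \left(4 + 2\right)^{2} + 5 \left(4 + 2\right)\right)}{2}\right) = - 105 \left(-13 + \frac{1}{2} \cdot 6 \left(1 + 4 \cdot 6^{2} + 5 \cdot 6\right)\right) = - 105 \left(-13 + \frac{1}{2} \cdot 6 \left(1 + 4 \cdot 36 + 30\right)\right) = - 105 \left(-13 + \frac{1}{2} \cdot 6 \left(1 + 144 + 30\right)\right) = - 105 \left(-13 + \frac{1}{2} \cdot 6 \cdot 175\right) = - 105 \left(-13 + 525\right) = \left(-105\right) 512 = -53760$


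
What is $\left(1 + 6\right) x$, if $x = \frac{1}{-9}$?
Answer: $- \frac{7}{9} \approx -0.77778$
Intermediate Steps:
$x = - \frac{1}{9} \approx -0.11111$
$\left(1 + 6\right) x = \left(1 + 6\right) \left(- \frac{1}{9}\right) = 7 \left(- \frac{1}{9}\right) = - \frac{7}{9}$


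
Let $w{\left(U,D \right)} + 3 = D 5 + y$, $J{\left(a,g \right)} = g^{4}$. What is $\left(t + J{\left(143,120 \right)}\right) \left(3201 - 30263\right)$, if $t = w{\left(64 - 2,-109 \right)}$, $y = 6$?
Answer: $-5611561652396$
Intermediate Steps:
$w{\left(U,D \right)} = 3 + 5 D$ ($w{\left(U,D \right)} = -3 + \left(D 5 + 6\right) = -3 + \left(5 D + 6\right) = -3 + \left(6 + 5 D\right) = 3 + 5 D$)
$t = -542$ ($t = 3 + 5 \left(-109\right) = 3 - 545 = -542$)
$\left(t + J{\left(143,120 \right)}\right) \left(3201 - 30263\right) = \left(-542 + 120^{4}\right) \left(3201 - 30263\right) = \left(-542 + 207360000\right) \left(-27062\right) = 207359458 \left(-27062\right) = -5611561652396$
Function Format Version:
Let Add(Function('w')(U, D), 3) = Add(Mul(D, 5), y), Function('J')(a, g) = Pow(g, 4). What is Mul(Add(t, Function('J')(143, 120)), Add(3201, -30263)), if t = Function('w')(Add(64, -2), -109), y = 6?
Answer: -5611561652396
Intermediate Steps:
Function('w')(U, D) = Add(3, Mul(5, D)) (Function('w')(U, D) = Add(-3, Add(Mul(D, 5), 6)) = Add(-3, Add(Mul(5, D), 6)) = Add(-3, Add(6, Mul(5, D))) = Add(3, Mul(5, D)))
t = -542 (t = Add(3, Mul(5, -109)) = Add(3, -545) = -542)
Mul(Add(t, Function('J')(143, 120)), Add(3201, -30263)) = Mul(Add(-542, Pow(120, 4)), Add(3201, -30263)) = Mul(Add(-542, 207360000), -27062) = Mul(207359458, -27062) = -5611561652396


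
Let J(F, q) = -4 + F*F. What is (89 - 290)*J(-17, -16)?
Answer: -57285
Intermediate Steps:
J(F, q) = -4 + F²
(89 - 290)*J(-17, -16) = (89 - 290)*(-4 + (-17)²) = -201*(-4 + 289) = -201*285 = -57285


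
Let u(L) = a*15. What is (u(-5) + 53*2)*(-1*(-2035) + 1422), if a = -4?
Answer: 159022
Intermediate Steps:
u(L) = -60 (u(L) = -4*15 = -60)
(u(-5) + 53*2)*(-1*(-2035) + 1422) = (-60 + 53*2)*(-1*(-2035) + 1422) = (-60 + 106)*(2035 + 1422) = 46*3457 = 159022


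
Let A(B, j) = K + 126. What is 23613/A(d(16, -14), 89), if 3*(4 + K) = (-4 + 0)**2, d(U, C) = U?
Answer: 70839/382 ≈ 185.44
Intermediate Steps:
K = 4/3 (K = -4 + (-4 + 0)**2/3 = -4 + (1/3)*(-4)**2 = -4 + (1/3)*16 = -4 + 16/3 = 4/3 ≈ 1.3333)
A(B, j) = 382/3 (A(B, j) = 4/3 + 126 = 382/3)
23613/A(d(16, -14), 89) = 23613/(382/3) = 23613*(3/382) = 70839/382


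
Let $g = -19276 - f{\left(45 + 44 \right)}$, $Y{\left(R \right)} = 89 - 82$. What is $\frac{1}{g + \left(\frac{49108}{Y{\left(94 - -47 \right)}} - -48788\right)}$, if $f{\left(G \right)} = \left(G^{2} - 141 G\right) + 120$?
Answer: $\frac{7}{287248} \approx 2.4369 \cdot 10^{-5}$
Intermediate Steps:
$f{\left(G \right)} = 120 + G^{2} - 141 G$
$Y{\left(R \right)} = 7$
$g = -14768$ ($g = -19276 - \left(120 + \left(45 + 44\right)^{2} - 141 \left(45 + 44\right)\right) = -19276 - \left(120 + 89^{2} - 12549\right) = -19276 - \left(120 + 7921 - 12549\right) = -19276 - -4508 = -19276 + 4508 = -14768$)
$\frac{1}{g + \left(\frac{49108}{Y{\left(94 - -47 \right)}} - -48788\right)} = \frac{1}{-14768 + \left(\frac{49108}{7} - -48788\right)} = \frac{1}{-14768 + \left(49108 \cdot \frac{1}{7} + 48788\right)} = \frac{1}{-14768 + \left(\frac{49108}{7} + 48788\right)} = \frac{1}{-14768 + \frac{390624}{7}} = \frac{1}{\frac{287248}{7}} = \frac{7}{287248}$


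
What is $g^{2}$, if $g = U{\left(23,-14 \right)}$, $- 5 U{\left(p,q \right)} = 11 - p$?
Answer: $\frac{144}{25} \approx 5.76$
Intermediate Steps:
$U{\left(p,q \right)} = - \frac{11}{5} + \frac{p}{5}$ ($U{\left(p,q \right)} = - \frac{11 - p}{5} = - \frac{11}{5} + \frac{p}{5}$)
$g = \frac{12}{5}$ ($g = - \frac{11}{5} + \frac{1}{5} \cdot 23 = - \frac{11}{5} + \frac{23}{5} = \frac{12}{5} \approx 2.4$)
$g^{2} = \left(\frac{12}{5}\right)^{2} = \frac{144}{25}$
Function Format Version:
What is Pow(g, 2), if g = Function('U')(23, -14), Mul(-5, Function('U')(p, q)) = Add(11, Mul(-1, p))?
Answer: Rational(144, 25) ≈ 5.7600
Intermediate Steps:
Function('U')(p, q) = Add(Rational(-11, 5), Mul(Rational(1, 5), p)) (Function('U')(p, q) = Mul(Rational(-1, 5), Add(11, Mul(-1, p))) = Add(Rational(-11, 5), Mul(Rational(1, 5), p)))
g = Rational(12, 5) (g = Add(Rational(-11, 5), Mul(Rational(1, 5), 23)) = Add(Rational(-11, 5), Rational(23, 5)) = Rational(12, 5) ≈ 2.4000)
Pow(g, 2) = Pow(Rational(12, 5), 2) = Rational(144, 25)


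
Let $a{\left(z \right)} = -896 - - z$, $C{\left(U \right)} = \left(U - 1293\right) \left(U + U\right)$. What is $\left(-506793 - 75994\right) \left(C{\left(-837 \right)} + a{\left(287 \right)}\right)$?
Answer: $-2077642065657$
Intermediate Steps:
$C{\left(U \right)} = 2 U \left(-1293 + U\right)$ ($C{\left(U \right)} = \left(-1293 + U\right) 2 U = 2 U \left(-1293 + U\right)$)
$a{\left(z \right)} = -896 + z$
$\left(-506793 - 75994\right) \left(C{\left(-837 \right)} + a{\left(287 \right)}\right) = \left(-506793 - 75994\right) \left(2 \left(-837\right) \left(-1293 - 837\right) + \left(-896 + 287\right)\right) = - 582787 \left(2 \left(-837\right) \left(-2130\right) - 609\right) = - 582787 \left(3565620 - 609\right) = \left(-582787\right) 3565011 = -2077642065657$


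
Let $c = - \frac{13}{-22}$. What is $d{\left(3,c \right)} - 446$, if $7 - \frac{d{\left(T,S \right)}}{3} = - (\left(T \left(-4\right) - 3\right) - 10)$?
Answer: $-500$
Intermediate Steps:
$c = \frac{13}{22}$ ($c = \left(-13\right) \left(- \frac{1}{22}\right) = \frac{13}{22} \approx 0.59091$)
$d{\left(T,S \right)} = -18 - 12 T$ ($d{\left(T,S \right)} = 21 - 3 \left(- (\left(T \left(-4\right) - 3\right) - 10)\right) = 21 - 3 \left(- (\left(- 4 T - 3\right) - 10)\right) = 21 - 3 \left(- (\left(-3 - 4 T\right) - 10)\right) = 21 - 3 \left(- (-13 - 4 T)\right) = 21 - 3 \left(13 + 4 T\right) = 21 - \left(39 + 12 T\right) = -18 - 12 T$)
$d{\left(3,c \right)} - 446 = \left(-18 - 36\right) - 446 = -54 - 446 = -500$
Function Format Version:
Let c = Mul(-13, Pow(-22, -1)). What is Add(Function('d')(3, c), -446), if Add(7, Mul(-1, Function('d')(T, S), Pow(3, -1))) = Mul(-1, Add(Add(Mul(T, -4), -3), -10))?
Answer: -500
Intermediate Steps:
c = Rational(13, 22) (c = Mul(-13, Rational(-1, 22)) = Rational(13, 22) ≈ 0.59091)
Function('d')(T, S) = Add(-18, Mul(-12, T)) (Function('d')(T, S) = Add(21, Mul(-3, Mul(-1, Add(Add(Mul(T, -4), -3), -10)))) = Add(21, Mul(-3, Mul(-1, Add(Add(Mul(-4, T), -3), -10)))) = Add(21, Mul(-3, Mul(-1, Add(Add(-3, Mul(-4, T)), -10)))) = Add(21, Mul(-3, Mul(-1, Add(-13, Mul(-4, T))))) = Add(21, Mul(-3, Add(13, Mul(4, T)))) = Add(21, Add(-39, Mul(-12, T))) = Add(-18, Mul(-12, T)))
Add(Function('d')(3, c), -446) = Add(Add(-18, Mul(-12, 3)), -446) = Add(Add(-18, -36), -446) = Add(-54, -446) = -500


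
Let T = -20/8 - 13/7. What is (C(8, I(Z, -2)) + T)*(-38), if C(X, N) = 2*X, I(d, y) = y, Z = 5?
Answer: -3097/7 ≈ -442.43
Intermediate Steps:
T = -61/14 (T = -20*1/8 - 13*1/7 = -5/2 - 13/7 = -61/14 ≈ -4.3571)
(C(8, I(Z, -2)) + T)*(-38) = (2*8 - 61/14)*(-38) = (16 - 61/14)*(-38) = (163/14)*(-38) = -3097/7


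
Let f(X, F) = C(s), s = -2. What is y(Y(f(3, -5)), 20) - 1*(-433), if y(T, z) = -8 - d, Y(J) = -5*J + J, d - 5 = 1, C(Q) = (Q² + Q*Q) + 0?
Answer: 419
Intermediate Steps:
C(Q) = 2*Q² (C(Q) = (Q² + Q²) + 0 = 2*Q² + 0 = 2*Q²)
d = 6 (d = 5 + 1 = 6)
f(X, F) = 8 (f(X, F) = 2*(-2)² = 2*4 = 8)
Y(J) = -4*J
y(T, z) = -14 (y(T, z) = -8 - 1*6 = -8 - 6 = -14)
y(Y(f(3, -5)), 20) - 1*(-433) = -14 - 1*(-433) = -14 + 433 = 419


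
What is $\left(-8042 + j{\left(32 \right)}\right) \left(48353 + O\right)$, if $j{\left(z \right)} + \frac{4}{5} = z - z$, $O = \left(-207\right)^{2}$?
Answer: $- \frac{3667597228}{5} \approx -7.3352 \cdot 10^{8}$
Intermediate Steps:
$O = 42849$
$j{\left(z \right)} = - \frac{4}{5}$ ($j{\left(z \right)} = - \frac{4}{5} + \left(z - z\right) = - \frac{4}{5} + 0 = - \frac{4}{5}$)
$\left(-8042 + j{\left(32 \right)}\right) \left(48353 + O\right) = \left(-8042 - \frac{4}{5}\right) \left(48353 + 42849\right) = \left(- \frac{40214}{5}\right) 91202 = - \frac{3667597228}{5}$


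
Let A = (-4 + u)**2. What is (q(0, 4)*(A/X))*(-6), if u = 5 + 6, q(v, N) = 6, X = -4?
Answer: 441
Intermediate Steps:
u = 11
A = 49 (A = (-4 + 11)**2 = 7**2 = 49)
(q(0, 4)*(A/X))*(-6) = (6*(49/(-4)))*(-6) = (6*(49*(-1/4)))*(-6) = (6*(-49/4))*(-6) = -147/2*(-6) = 441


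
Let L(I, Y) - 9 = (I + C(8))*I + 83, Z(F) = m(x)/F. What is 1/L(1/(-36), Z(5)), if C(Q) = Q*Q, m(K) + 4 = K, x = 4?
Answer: 1296/116929 ≈ 0.011084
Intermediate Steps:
m(K) = -4 + K
C(Q) = Q²
Z(F) = 0 (Z(F) = (-4 + 4)/F = 0/F = 0)
L(I, Y) = 92 + I*(64 + I) (L(I, Y) = 9 + ((I + 8²)*I + 83) = 9 + ((I + 64)*I + 83) = 9 + ((64 + I)*I + 83) = 9 + (I*(64 + I) + 83) = 9 + (83 + I*(64 + I)) = 92 + I*(64 + I))
1/L(1/(-36), Z(5)) = 1/(92 + (1/(-36))² + 64/(-36)) = 1/(92 + (-1/36)² + 64*(-1/36)) = 1/(92 + 1/1296 - 16/9) = 1/(116929/1296) = 1296/116929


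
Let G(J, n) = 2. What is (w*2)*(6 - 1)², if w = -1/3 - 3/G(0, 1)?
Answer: -275/3 ≈ -91.667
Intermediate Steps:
w = -11/6 (w = -1/3 - 3/2 = -1*⅓ - 3*½ = -⅓ - 3/2 = -11/6 ≈ -1.8333)
(w*2)*(6 - 1)² = (-11/6*2)*(6 - 1)² = -11/3*5² = -11/3*25 = -275/3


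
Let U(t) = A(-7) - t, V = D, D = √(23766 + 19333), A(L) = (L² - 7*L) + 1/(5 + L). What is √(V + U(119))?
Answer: √(-86 + 4*√43099)/2 ≈ 13.642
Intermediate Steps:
A(L) = L² + 1/(5 + L) - 7*L
D = √43099 ≈ 207.60
V = √43099 ≈ 207.60
U(t) = 195/2 - t (U(t) = (1 + (-7)³ - 35*(-7) - 2*(-7)²)/(5 - 7) - t = (1 - 343 + 245 - 2*49)/(-2) - t = -(1 - 343 + 245 - 98)/2 - t = -½*(-195) - t = 195/2 - t)
√(V + U(119)) = √(√43099 + (195/2 - 1*119)) = √(√43099 + (195/2 - 119)) = √(√43099 - 43/2) = √(-43/2 + √43099)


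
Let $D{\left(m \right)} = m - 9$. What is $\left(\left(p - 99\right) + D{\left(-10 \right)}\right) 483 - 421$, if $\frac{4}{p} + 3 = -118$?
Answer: $- \frac{6949147}{121} \approx -57431.0$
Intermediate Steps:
$p = - \frac{4}{121}$ ($p = \frac{4}{-3 - 118} = \frac{4}{-121} = 4 \left(- \frac{1}{121}\right) = - \frac{4}{121} \approx -0.033058$)
$D{\left(m \right)} = -9 + m$
$\left(\left(p - 99\right) + D{\left(-10 \right)}\right) 483 - 421 = \left(\left(- \frac{4}{121} - 99\right) - 19\right) 483 - 421 = \left(- \frac{11983}{121} - 19\right) 483 - 421 = \left(- \frac{14282}{121}\right) 483 - 421 = - \frac{6898206}{121} - 421 = - \frac{6949147}{121}$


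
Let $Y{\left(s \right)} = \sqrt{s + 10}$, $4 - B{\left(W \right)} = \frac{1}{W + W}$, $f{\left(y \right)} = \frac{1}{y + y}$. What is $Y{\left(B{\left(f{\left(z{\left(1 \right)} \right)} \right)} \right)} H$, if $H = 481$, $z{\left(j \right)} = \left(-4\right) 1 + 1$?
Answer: $481 \sqrt{17} \approx 1983.2$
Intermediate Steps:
$z{\left(j \right)} = -3$ ($z{\left(j \right)} = -4 + 1 = -3$)
$f{\left(y \right)} = \frac{1}{2 y}$
$B{\left(W \right)} = 4 - \frac{1}{2 W}$ ($B{\left(W \right)} = 4 - \frac{1}{W + W} = 4 - \frac{1}{2 W}$)
$Y{\left(s \right)} = \sqrt{10 + s}$
$Y{\left(B{\left(f{\left(z{\left(1 \right)} \right)} \right)} \right)} H = \sqrt{10 + \left(4 - \frac{1}{2 \frac{1}{2 \left(-3\right)}}\right)} 481 = \sqrt{10 + \left(4 - \frac{1}{2 \cdot \frac{1}{2} \left(- \frac{1}{3}\right)}\right)} 481 = \sqrt{10 + \left(4 - \frac{1}{2 \left(- \frac{1}{6}\right)}\right)} 481 = \sqrt{10 + \left(4 - -3\right)} 481 = \sqrt{10 + \left(4 + 3\right)} 481 = \sqrt{10 + 7} \cdot 481 = \sqrt{17} \cdot 481 = 481 \sqrt{17}$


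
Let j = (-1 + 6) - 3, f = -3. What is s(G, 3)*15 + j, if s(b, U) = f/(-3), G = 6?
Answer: 17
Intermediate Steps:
j = 2 (j = 5 - 3 = 2)
s(b, U) = 1 (s(b, U) = -3/(-3) = -3*(-1/3) = 1)
s(G, 3)*15 + j = 1*15 + 2 = 15 + 2 = 17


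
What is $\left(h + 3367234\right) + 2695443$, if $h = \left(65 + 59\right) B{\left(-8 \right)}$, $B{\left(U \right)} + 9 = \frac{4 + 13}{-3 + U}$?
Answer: $\frac{66675063}{11} \approx 6.0614 \cdot 10^{6}$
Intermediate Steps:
$B{\left(U \right)} = -9 + \frac{17}{-3 + U}$ ($B{\left(U \right)} = -9 + \frac{4 + 13}{-3 + U} = -9 + \frac{17}{-3 + U}$)
$h = - \frac{14384}{11}$ ($h = \left(65 + 59\right) \frac{44 - -72}{-3 - 8} = 124 \frac{44 + 72}{-11} = 124 \left(\left(- \frac{1}{11}\right) 116\right) = 124 \left(- \frac{116}{11}\right) = - \frac{14384}{11} \approx -1307.6$)
$\left(h + 3367234\right) + 2695443 = \left(- \frac{14384}{11} + 3367234\right) + 2695443 = \frac{37025190}{11} + 2695443 = \frac{66675063}{11}$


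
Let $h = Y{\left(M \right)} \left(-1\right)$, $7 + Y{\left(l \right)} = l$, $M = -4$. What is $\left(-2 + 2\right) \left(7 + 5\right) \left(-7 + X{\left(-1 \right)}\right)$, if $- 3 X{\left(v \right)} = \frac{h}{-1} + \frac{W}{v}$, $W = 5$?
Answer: $0$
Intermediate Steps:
$Y{\left(l \right)} = -7 + l$
$h = 11$ ($h = \left(-7 - 4\right) \left(-1\right) = \left(-11\right) \left(-1\right) = 11$)
$X{\left(v \right)} = \frac{11}{3} - \frac{5}{3 v}$ ($X{\left(v \right)} = - \frac{\frac{11}{-1} + \frac{5}{v}}{3} = - \frac{11 \left(-1\right) + \frac{5}{v}}{3} = - \frac{-11 + \frac{5}{v}}{3} = \frac{11}{3} - \frac{5}{3 v}$)
$\left(-2 + 2\right) \left(7 + 5\right) \left(-7 + X{\left(-1 \right)}\right) = \left(-2 + 2\right) \left(7 + 5\right) \left(-7 + \frac{-5 + 11 \left(-1\right)}{3 \left(-1\right)}\right) = 0 \cdot 12 \left(-7 + \frac{1}{3} \left(-1\right) \left(-5 - 11\right)\right) = 0 \left(-7 + \frac{1}{3} \left(-1\right) \left(-16\right)\right) = 0 \left(-7 + \frac{16}{3}\right) = 0 \left(- \frac{5}{3}\right) = 0$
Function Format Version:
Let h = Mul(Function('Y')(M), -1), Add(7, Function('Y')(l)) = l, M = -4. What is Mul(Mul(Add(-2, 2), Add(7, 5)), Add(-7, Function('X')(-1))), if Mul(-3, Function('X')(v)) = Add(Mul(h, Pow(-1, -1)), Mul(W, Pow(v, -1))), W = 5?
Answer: 0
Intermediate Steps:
Function('Y')(l) = Add(-7, l)
h = 11 (h = Mul(Add(-7, -4), -1) = Mul(-11, -1) = 11)
Function('X')(v) = Add(Rational(11, 3), Mul(Rational(-5, 3), Pow(v, -1))) (Function('X')(v) = Mul(Rational(-1, 3), Add(Mul(11, Pow(-1, -1)), Mul(5, Pow(v, -1)))) = Mul(Rational(-1, 3), Add(Mul(11, -1), Mul(5, Pow(v, -1)))) = Mul(Rational(-1, 3), Add(-11, Mul(5, Pow(v, -1)))) = Add(Rational(11, 3), Mul(Rational(-5, 3), Pow(v, -1))))
Mul(Mul(Add(-2, 2), Add(7, 5)), Add(-7, Function('X')(-1))) = Mul(Mul(Add(-2, 2), Add(7, 5)), Add(-7, Mul(Rational(1, 3), Pow(-1, -1), Add(-5, Mul(11, -1))))) = Mul(Mul(0, 12), Add(-7, Mul(Rational(1, 3), -1, Add(-5, -11)))) = Mul(0, Add(-7, Mul(Rational(1, 3), -1, -16))) = Mul(0, Add(-7, Rational(16, 3))) = Mul(0, Rational(-5, 3)) = 0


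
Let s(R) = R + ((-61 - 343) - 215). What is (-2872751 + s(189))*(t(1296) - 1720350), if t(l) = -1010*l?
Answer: 8703755935110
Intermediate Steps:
s(R) = -619 + R (s(R) = R + (-404 - 215) = R - 619 = -619 + R)
(-2872751 + s(189))*(t(1296) - 1720350) = (-2872751 + (-619 + 189))*(-1010*1296 - 1720350) = (-2872751 - 430)*(-1308960 - 1720350) = -2873181*(-3029310) = 8703755935110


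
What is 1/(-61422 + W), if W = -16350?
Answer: -1/77772 ≈ -1.2858e-5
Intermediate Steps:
1/(-61422 + W) = 1/(-61422 - 16350) = 1/(-77772) = -1/77772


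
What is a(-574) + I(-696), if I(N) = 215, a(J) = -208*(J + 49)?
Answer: 109415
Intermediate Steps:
a(J) = -10192 - 208*J (a(J) = -208*(49 + J) = -10192 - 208*J)
a(-574) + I(-696) = (-10192 - 208*(-574)) + 215 = (-10192 + 119392) + 215 = 109200 + 215 = 109415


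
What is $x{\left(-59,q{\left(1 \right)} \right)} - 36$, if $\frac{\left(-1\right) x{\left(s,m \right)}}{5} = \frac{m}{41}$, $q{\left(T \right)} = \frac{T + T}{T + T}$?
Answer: $- \frac{1481}{41} \approx -36.122$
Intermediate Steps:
$q{\left(T \right)} = 1$ ($q{\left(T \right)} = \frac{2 T}{2 T} = 2 T \frac{1}{2 T} = 1$)
$x{\left(s,m \right)} = - \frac{5 m}{41}$ ($x{\left(s,m \right)} = - 5 \frac{m}{41} = - \frac{5 m}{41}$)
$x{\left(-59,q{\left(1 \right)} \right)} - 36 = \left(- \frac{5}{41}\right) 1 - 36 = - \frac{5}{41} - 36 = - \frac{1481}{41}$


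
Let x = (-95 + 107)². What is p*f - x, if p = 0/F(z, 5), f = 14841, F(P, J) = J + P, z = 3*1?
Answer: -144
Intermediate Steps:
z = 3
x = 144 (x = 12² = 144)
p = 0 (p = 0/(5 + 3) = 0/8 = 0*(⅛) = 0)
p*f - x = 0*14841 - 1*144 = 0 - 144 = -144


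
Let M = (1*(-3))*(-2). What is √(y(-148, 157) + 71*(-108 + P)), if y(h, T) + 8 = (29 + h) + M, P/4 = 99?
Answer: √20327 ≈ 142.57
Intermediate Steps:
P = 396 (P = 4*99 = 396)
M = 6 (M = -3*(-2) = 6)
y(h, T) = 27 + h (y(h, T) = -8 + ((29 + h) + 6) = -8 + (35 + h) = 27 + h)
√(y(-148, 157) + 71*(-108 + P)) = √((27 - 148) + 71*(-108 + 396)) = √(-121 + 71*288) = √(-121 + 20448) = √20327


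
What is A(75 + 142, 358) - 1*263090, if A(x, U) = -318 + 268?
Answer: -263140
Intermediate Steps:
A(x, U) = -50
A(75 + 142, 358) - 1*263090 = -50 - 1*263090 = -50 - 263090 = -263140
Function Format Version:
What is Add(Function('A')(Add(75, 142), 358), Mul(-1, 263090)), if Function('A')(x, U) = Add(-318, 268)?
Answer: -263140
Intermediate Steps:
Function('A')(x, U) = -50
Add(Function('A')(Add(75, 142), 358), Mul(-1, 263090)) = Add(-50, Mul(-1, 263090)) = Add(-50, -263090) = -263140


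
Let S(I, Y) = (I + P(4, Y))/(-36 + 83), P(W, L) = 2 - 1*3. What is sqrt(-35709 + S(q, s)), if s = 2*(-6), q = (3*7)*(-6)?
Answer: 5*I*sqrt(3155486)/47 ≈ 188.98*I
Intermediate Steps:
P(W, L) = -1 (P(W, L) = 2 - 3 = -1)
q = -126 (q = 21*(-6) = -126)
s = -12
S(I, Y) = -1/47 + I/47 (S(I, Y) = (I - 1)/(-36 + 83) = (-1 + I)/47 = (-1 + I)*(1/47) = -1/47 + I/47)
sqrt(-35709 + S(q, s)) = sqrt(-35709 + (-1/47 + (1/47)*(-126))) = sqrt(-35709 + (-1/47 - 126/47)) = sqrt(-35709 - 127/47) = sqrt(-1678450/47) = 5*I*sqrt(3155486)/47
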